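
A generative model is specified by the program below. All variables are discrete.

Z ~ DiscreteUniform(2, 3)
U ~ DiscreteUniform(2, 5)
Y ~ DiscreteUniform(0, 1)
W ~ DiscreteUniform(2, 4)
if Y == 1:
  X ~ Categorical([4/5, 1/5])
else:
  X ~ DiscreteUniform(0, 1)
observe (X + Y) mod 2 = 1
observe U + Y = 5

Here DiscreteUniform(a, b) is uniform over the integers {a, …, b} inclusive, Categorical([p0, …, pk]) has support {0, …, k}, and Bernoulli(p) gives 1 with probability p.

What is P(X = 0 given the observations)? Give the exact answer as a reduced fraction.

Enumerate traces; 12 have nonzero weight after conditioning:
  (Z=2, U=4, Y=1, W=2, X=0) weight 1/60
  (Z=2, U=4, Y=1, W=3, X=0) weight 1/60
  (Z=2, U=4, Y=1, W=4, X=0) weight 1/60
  (Z=2, U=5, Y=0, W=2, X=1) weight 1/96
  (Z=2, U=5, Y=0, W=3, X=1) weight 1/96
  (Z=2, U=5, Y=0, W=4, X=1) weight 1/96
  (Z=3, U=4, Y=1, W=2, X=0) weight 1/60
  (Z=3, U=4, Y=1, W=3, X=0) weight 1/60
  … 4 more
Group by X:
  weight(X=0) = 1/10
  weight(X=1) = 1/16
Total weight = 1/10 + 1/16 = 13/80
P(X=0 | obs) = 1/10 / 13/80 = 8/13
P(X=1 | obs) = 1/16 / 13/80 = 5/13

P(X = 0 | obs) = 8/13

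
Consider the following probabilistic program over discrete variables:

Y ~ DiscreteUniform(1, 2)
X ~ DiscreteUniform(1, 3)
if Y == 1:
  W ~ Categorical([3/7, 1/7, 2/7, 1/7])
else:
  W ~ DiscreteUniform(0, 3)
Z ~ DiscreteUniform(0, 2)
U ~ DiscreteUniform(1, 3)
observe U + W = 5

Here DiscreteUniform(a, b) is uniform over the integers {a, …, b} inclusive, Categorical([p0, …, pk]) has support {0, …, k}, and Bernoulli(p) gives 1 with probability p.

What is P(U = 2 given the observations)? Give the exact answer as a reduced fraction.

P(U = 2 | obs) = 11/26

Enumerate traces; 36 have nonzero weight after conditioning:
  (Y=1, X=1, W=2, Z=0, U=3) weight 1/189
  (Y=1, X=1, W=2, Z=1, U=3) weight 1/189
  (Y=1, X=1, W=2, Z=2, U=3) weight 1/189
  (Y=1, X=1, W=3, Z=0, U=2) weight 1/378
  (Y=1, X=1, W=3, Z=1, U=2) weight 1/378
  (Y=1, X=1, W=3, Z=2, U=2) weight 1/378
  (Y=1, X=2, W=2, Z=0, U=3) weight 1/189
  (Y=1, X=2, W=2, Z=1, U=3) weight 1/189
  … 28 more
Group by U:
  weight(U=2) = 11/168
  weight(U=3) = 5/56
Total weight = 11/168 + 5/56 = 13/84
P(U=2 | obs) = 11/168 / 13/84 = 11/26
P(U=3 | obs) = 5/56 / 13/84 = 15/26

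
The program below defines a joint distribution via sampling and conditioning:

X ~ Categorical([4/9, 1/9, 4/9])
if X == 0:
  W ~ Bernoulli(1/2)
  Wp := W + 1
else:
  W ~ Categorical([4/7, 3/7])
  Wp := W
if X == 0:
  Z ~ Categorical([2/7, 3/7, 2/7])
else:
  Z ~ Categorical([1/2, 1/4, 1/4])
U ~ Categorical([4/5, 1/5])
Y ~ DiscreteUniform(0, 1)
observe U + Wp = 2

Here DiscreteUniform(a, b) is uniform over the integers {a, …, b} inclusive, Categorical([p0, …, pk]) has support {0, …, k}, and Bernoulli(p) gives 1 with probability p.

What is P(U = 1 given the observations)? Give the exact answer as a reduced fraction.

P(U = 1 | obs) = 29/85

Enumerate traces; 24 have nonzero weight after conditioning:
  (X=0, W=0, Z=0, U=1, Y=0) weight 2/315
  (X=0, W=0, Z=0, U=1, Y=1) weight 2/315
  (X=0, W=0, Z=1, U=1, Y=0) weight 1/105
  (X=0, W=0, Z=1, U=1, Y=1) weight 1/105
  (X=0, W=0, Z=2, U=1, Y=0) weight 2/315
  (X=0, W=0, Z=2, U=1, Y=1) weight 2/315
  (X=0, W=1, Z=0, U=0, Y=0) weight 8/315
  (X=0, W=1, Z=0, U=0, Y=1) weight 8/315
  … 16 more
Group by U:
  weight(U=0) = 8/45
  weight(U=1) = 29/315
Total weight = 8/45 + 29/315 = 17/63
P(U=0 | obs) = 8/45 / 17/63 = 56/85
P(U=1 | obs) = 29/315 / 17/63 = 29/85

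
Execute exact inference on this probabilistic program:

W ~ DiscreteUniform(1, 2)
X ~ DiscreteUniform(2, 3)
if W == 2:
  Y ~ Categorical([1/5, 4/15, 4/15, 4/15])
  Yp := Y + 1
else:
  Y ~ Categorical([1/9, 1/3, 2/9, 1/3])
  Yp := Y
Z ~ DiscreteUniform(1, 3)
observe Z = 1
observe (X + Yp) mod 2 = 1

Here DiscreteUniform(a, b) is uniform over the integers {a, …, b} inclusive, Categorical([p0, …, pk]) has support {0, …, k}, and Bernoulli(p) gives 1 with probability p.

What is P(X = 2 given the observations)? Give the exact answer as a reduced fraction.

Enumerate traces; 8 have nonzero weight after conditioning:
  (W=1, X=2, Y=1, Z=1) weight 1/36
  (W=1, X=2, Y=3, Z=1) weight 1/36
  (W=1, X=3, Y=0, Z=1) weight 1/108
  (W=1, X=3, Y=2, Z=1) weight 1/54
  (W=2, X=2, Y=0, Z=1) weight 1/60
  (W=2, X=2, Y=2, Z=1) weight 1/45
  (W=2, X=3, Y=1, Z=1) weight 1/45
  (W=2, X=3, Y=3, Z=1) weight 1/45
Group by X:
  weight(X=2) = 17/180
  weight(X=3) = 13/180
Total weight = 17/180 + 13/180 = 1/6
P(X=2 | obs) = 17/180 / 1/6 = 17/30
P(X=3 | obs) = 13/180 / 1/6 = 13/30

P(X = 2 | obs) = 17/30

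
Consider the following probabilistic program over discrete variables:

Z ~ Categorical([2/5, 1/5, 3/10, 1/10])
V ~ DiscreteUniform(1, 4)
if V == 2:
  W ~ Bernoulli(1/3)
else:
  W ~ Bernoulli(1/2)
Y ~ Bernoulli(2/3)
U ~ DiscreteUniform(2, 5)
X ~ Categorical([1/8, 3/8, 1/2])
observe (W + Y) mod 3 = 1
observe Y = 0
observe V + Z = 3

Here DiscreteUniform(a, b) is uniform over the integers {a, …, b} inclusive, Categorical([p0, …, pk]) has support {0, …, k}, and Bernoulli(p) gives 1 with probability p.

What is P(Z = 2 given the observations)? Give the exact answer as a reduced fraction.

P(Z = 2 | obs) = 9/25

Enumerate traces; 36 have nonzero weight after conditioning:
  (Z=0, V=3, W=1, Y=0, U=2, X=0) weight 1/1920
  (Z=0, V=3, W=1, Y=0, U=2, X=1) weight 1/640
  (Z=0, V=3, W=1, Y=0, U=2, X=2) weight 1/480
  (Z=0, V=3, W=1, Y=0, U=3, X=0) weight 1/1920
  (Z=0, V=3, W=1, Y=0, U=3, X=1) weight 1/640
  (Z=0, V=3, W=1, Y=0, U=3, X=2) weight 1/480
  (Z=0, V=3, W=1, Y=0, U=4, X=0) weight 1/1920
  (Z=0, V=3, W=1, Y=0, U=4, X=1) weight 1/640
  (Z=1, V=2, W=1, Y=0, U=2, X=0) weight 1/5760
  (Z=2, V=1, W=1, Y=0, U=2, X=0) weight 1/2560
  … 26 more
Group by Z:
  weight(Z=0) = 1/60
  weight(Z=1) = 1/180
  weight(Z=2) = 1/80
Total weight = 1/60 + 1/180 + 1/80 = 5/144
P(Z=0 | obs) = 1/60 / 5/144 = 12/25
P(Z=1 | obs) = 1/180 / 5/144 = 4/25
P(Z=2 | obs) = 1/80 / 5/144 = 9/25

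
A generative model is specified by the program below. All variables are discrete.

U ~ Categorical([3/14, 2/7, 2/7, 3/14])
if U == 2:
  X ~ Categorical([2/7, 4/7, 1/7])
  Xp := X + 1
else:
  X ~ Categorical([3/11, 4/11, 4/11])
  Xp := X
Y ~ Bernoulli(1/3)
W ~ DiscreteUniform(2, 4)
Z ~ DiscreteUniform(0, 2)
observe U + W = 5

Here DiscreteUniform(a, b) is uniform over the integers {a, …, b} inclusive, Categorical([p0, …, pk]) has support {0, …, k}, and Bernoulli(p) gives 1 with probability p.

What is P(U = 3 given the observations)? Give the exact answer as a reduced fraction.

P(U = 3 | obs) = 3/11

Enumerate traces; 54 have nonzero weight after conditioning:
  (U=1, X=0, Y=0, W=4, Z=0) weight 4/693
  (U=1, X=0, Y=0, W=4, Z=1) weight 4/693
  (U=1, X=0, Y=0, W=4, Z=2) weight 4/693
  (U=1, X=0, Y=1, W=4, Z=0) weight 2/693
  (U=1, X=0, Y=1, W=4, Z=1) weight 2/693
  (U=1, X=0, Y=1, W=4, Z=2) weight 2/693
  (U=1, X=1, Y=0, W=4, Z=0) weight 16/2079
  (U=1, X=1, Y=0, W=4, Z=1) weight 16/2079
  (U=2, X=0, Y=0, W=3, Z=0) weight 8/1323
  (U=3, X=0, Y=0, W=2, Z=0) weight 1/231
  … 44 more
Group by U:
  weight(U=1) = 2/21
  weight(U=2) = 2/21
  weight(U=3) = 1/14
Total weight = 2/21 + 2/21 + 1/14 = 11/42
P(U=1 | obs) = 2/21 / 11/42 = 4/11
P(U=2 | obs) = 2/21 / 11/42 = 4/11
P(U=3 | obs) = 1/14 / 11/42 = 3/11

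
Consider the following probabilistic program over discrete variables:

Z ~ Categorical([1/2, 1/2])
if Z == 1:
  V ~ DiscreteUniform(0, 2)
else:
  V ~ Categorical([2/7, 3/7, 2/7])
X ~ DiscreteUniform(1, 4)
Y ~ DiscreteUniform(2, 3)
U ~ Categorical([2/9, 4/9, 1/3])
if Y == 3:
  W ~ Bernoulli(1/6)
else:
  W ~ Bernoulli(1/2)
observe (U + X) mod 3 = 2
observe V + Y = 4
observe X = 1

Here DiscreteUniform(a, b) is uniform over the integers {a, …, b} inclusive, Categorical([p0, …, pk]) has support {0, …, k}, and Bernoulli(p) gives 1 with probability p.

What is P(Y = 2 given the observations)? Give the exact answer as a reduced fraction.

P(Y = 2 | obs) = 13/29

Enumerate traces; 8 have nonzero weight after conditioning:
  (Z=0, V=1, X=1, Y=3, U=1, W=0) weight 5/504
  (Z=0, V=1, X=1, Y=3, U=1, W=1) weight 1/504
  (Z=0, V=2, X=1, Y=2, U=1, W=0) weight 1/252
  (Z=0, V=2, X=1, Y=2, U=1, W=1) weight 1/252
  (Z=1, V=1, X=1, Y=3, U=1, W=0) weight 5/648
  (Z=1, V=1, X=1, Y=3, U=1, W=1) weight 1/648
  (Z=1, V=2, X=1, Y=2, U=1, W=0) weight 1/216
  (Z=1, V=2, X=1, Y=2, U=1, W=1) weight 1/216
Group by Y:
  weight(Y=2) = 13/756
  weight(Y=3) = 4/189
Total weight = 13/756 + 4/189 = 29/756
P(Y=2 | obs) = 13/756 / 29/756 = 13/29
P(Y=3 | obs) = 4/189 / 29/756 = 16/29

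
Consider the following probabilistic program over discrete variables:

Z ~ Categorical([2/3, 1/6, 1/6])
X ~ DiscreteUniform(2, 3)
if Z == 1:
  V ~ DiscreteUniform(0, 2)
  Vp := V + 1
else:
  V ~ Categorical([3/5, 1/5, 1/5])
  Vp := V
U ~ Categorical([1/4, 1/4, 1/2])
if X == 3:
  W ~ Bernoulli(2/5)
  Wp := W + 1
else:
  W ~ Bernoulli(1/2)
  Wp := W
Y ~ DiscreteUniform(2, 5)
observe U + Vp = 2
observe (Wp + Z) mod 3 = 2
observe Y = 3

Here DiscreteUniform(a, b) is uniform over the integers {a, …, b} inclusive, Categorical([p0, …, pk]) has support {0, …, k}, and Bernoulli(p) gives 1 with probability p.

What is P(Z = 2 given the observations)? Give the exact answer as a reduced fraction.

Enumerate traces; 10 have nonzero weight after conditioning:
  (Z=0, X=3, V=0, U=2, W=1, Y=3) weight 1/100
  (Z=0, X=3, V=1, U=1, W=1, Y=3) weight 1/600
  (Z=0, X=3, V=2, U=0, W=1, Y=3) weight 1/600
  (Z=1, X=2, V=0, U=1, W=1, Y=3) weight 1/1152
  (Z=1, X=2, V=1, U=0, W=1, Y=3) weight 1/1152
  (Z=1, X=3, V=0, U=1, W=0, Y=3) weight 1/960
  (Z=1, X=3, V=1, U=0, W=0, Y=3) weight 1/960
  (Z=2, X=2, V=0, U=2, W=0, Y=3) weight 1/320
  … 2 more
Group by Z:
  weight(Z=0) = 1/75
  weight(Z=1) = 11/2880
  weight(Z=2) = 1/240
Total weight = 1/75 + 11/2880 + 1/240 = 307/14400
P(Z=0 | obs) = 1/75 / 307/14400 = 192/307
P(Z=1 | obs) = 11/2880 / 307/14400 = 55/307
P(Z=2 | obs) = 1/240 / 307/14400 = 60/307

P(Z = 2 | obs) = 60/307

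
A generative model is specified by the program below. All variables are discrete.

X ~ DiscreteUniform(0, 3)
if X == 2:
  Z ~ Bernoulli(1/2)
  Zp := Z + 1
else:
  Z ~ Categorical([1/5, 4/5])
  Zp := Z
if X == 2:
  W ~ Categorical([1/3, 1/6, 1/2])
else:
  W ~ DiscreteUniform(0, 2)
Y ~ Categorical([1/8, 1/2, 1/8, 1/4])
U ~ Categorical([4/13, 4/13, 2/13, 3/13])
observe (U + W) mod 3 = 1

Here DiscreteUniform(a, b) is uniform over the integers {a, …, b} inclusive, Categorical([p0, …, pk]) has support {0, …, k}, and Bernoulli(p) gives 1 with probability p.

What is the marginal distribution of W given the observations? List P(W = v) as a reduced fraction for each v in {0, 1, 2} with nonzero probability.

P(W=0) = 32/99, P(W=1) = 49/99, P(W=2) = 2/11

Enumerate traces; 128 have nonzero weight after conditioning:
  (X=0, Z=0, W=0, Y=0, U=1) weight 1/1560
  (X=0, Z=0, W=0, Y=1, U=1) weight 1/390
  (X=0, Z=0, W=0, Y=2, U=1) weight 1/1560
  (X=0, Z=0, W=0, Y=3, U=1) weight 1/780
  (X=0, Z=0, W=1, Y=0, U=0) weight 1/1560
  (X=0, Z=0, W=1, Y=0, U=3) weight 1/2080
  (X=0, Z=0, W=1, Y=1, U=0) weight 1/390
  (X=0, Z=0, W=1, Y=1, U=3) weight 1/520
  (X=0, Z=0, W=2, Y=0, U=2) weight 1/3120
  … 119 more
Group by W:
  weight(W=0) = 4/39
  weight(W=1) = 49/312
  weight(W=2) = 3/52
Total weight = 4/39 + 49/312 + 3/52 = 33/104
P(W=0 | obs) = 4/39 / 33/104 = 32/99
P(W=1 | obs) = 49/312 / 33/104 = 49/99
P(W=2 | obs) = 3/52 / 33/104 = 2/11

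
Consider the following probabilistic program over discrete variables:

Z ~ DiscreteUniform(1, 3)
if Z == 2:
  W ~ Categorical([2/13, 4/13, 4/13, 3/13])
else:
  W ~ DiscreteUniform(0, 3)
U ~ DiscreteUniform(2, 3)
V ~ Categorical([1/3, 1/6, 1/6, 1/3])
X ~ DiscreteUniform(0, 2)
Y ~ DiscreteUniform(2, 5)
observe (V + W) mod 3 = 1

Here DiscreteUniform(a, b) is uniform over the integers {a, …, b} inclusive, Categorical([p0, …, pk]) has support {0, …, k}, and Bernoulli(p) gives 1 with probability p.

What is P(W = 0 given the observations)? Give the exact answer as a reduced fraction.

P(W = 0 | obs) = 17/141

Enumerate traces; 360 have nonzero weight after conditioning:
  (Z=1, W=0, U=2, V=1, X=0, Y=2) weight 1/1728
  (Z=1, W=0, U=2, V=1, X=0, Y=3) weight 1/1728
  (Z=1, W=0, U=2, V=1, X=0, Y=4) weight 1/1728
  (Z=1, W=0, U=2, V=1, X=0, Y=5) weight 1/1728
  (Z=1, W=0, U=2, V=1, X=1, Y=2) weight 1/1728
  (Z=1, W=0, U=2, V=1, X=1, Y=3) weight 1/1728
  (Z=1, W=0, U=2, V=1, X=1, Y=4) weight 1/1728
  (Z=1, W=0, U=2, V=1, X=1, Y=5) weight 1/1728
  (Z=1, W=1, U=2, V=0, X=0, Y=2) weight 1/864
  (Z=1, W=2, U=2, V=2, X=0, Y=2) weight 1/1728
  … 350 more
Group by W:
  weight(W=0) = 17/468
  weight(W=1) = 7/39
  weight(W=2) = 7/156
  weight(W=3) = 19/468
Total weight = 17/468 + 7/39 + 7/156 + 19/468 = 47/156
P(W=0 | obs) = 17/468 / 47/156 = 17/141
P(W=1 | obs) = 7/39 / 47/156 = 28/47
P(W=2 | obs) = 7/156 / 47/156 = 7/47
P(W=3 | obs) = 19/468 / 47/156 = 19/141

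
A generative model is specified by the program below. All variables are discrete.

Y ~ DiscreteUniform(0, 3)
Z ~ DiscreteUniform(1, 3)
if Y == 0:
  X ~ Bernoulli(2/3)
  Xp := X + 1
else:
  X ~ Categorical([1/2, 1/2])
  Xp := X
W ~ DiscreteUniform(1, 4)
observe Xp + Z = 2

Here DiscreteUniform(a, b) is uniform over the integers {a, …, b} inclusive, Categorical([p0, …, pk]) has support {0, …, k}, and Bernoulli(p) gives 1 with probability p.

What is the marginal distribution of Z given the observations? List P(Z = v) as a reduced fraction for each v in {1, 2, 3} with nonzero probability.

Enumerate traces; 28 have nonzero weight after conditioning:
  (Y=0, Z=1, X=0, W=1) weight 1/144
  (Y=0, Z=1, X=0, W=2) weight 1/144
  (Y=0, Z=1, X=0, W=3) weight 1/144
  (Y=0, Z=1, X=0, W=4) weight 1/144
  (Y=1, Z=1, X=1, W=1) weight 1/96
  (Y=1, Z=1, X=1, W=2) weight 1/96
  (Y=1, Z=1, X=1, W=3) weight 1/96
  (Y=1, Z=1, X=1, W=4) weight 1/96
  (Y=1, Z=2, X=0, W=1) weight 1/96
  … 19 more
Group by Z:
  weight(Z=1) = 11/72
  weight(Z=2) = 1/8
Total weight = 11/72 + 1/8 = 5/18
P(Z=1 | obs) = 11/72 / 5/18 = 11/20
P(Z=2 | obs) = 1/8 / 5/18 = 9/20

P(Z=1) = 11/20, P(Z=2) = 9/20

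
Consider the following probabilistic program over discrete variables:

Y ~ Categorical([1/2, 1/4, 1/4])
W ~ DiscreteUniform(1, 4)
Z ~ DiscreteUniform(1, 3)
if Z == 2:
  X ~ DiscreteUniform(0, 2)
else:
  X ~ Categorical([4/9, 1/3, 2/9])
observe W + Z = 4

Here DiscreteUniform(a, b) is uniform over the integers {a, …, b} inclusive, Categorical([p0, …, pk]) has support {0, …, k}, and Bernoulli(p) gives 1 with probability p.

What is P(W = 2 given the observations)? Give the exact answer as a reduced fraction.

P(W = 2 | obs) = 1/3

Enumerate traces; 27 have nonzero weight after conditioning:
  (Y=0, W=1, Z=3, X=0) weight 1/54
  (Y=0, W=1, Z=3, X=1) weight 1/72
  (Y=0, W=1, Z=3, X=2) weight 1/108
  (Y=0, W=2, Z=2, X=0) weight 1/72
  (Y=0, W=2, Z=2, X=1) weight 1/72
  (Y=0, W=2, Z=2, X=2) weight 1/72
  (Y=0, W=3, Z=1, X=0) weight 1/54
  (Y=0, W=3, Z=1, X=1) weight 1/72
  … 19 more
Group by W:
  weight(W=1) = 1/12
  weight(W=2) = 1/12
  weight(W=3) = 1/12
Total weight = 1/12 + 1/12 + 1/12 = 1/4
P(W=1 | obs) = 1/12 / 1/4 = 1/3
P(W=2 | obs) = 1/12 / 1/4 = 1/3
P(W=3 | obs) = 1/12 / 1/4 = 1/3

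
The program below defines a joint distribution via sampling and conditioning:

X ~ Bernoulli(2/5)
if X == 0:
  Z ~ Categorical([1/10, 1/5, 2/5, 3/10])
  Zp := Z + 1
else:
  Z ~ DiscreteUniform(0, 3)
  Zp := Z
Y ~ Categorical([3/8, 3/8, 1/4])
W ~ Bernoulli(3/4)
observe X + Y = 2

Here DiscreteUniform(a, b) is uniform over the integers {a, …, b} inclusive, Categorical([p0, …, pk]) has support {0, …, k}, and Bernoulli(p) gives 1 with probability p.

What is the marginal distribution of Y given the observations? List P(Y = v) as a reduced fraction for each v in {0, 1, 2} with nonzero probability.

P(Y=1) = 1/2, P(Y=2) = 1/2

Enumerate traces; 16 have nonzero weight after conditioning:
  (X=0, Z=0, Y=2, W=0) weight 3/800
  (X=0, Z=0, Y=2, W=1) weight 9/800
  (X=0, Z=1, Y=2, W=0) weight 3/400
  (X=0, Z=1, Y=2, W=1) weight 9/400
  (X=0, Z=2, Y=2, W=0) weight 3/200
  (X=0, Z=2, Y=2, W=1) weight 9/200
  (X=0, Z=3, Y=2, W=0) weight 9/800
  (X=0, Z=3, Y=2, W=1) weight 27/800
  (X=1, Z=0, Y=1, W=0) weight 3/320
  … 7 more
Group by Y:
  weight(Y=1) = 3/20
  weight(Y=2) = 3/20
Total weight = 3/20 + 3/20 = 3/10
P(Y=1 | obs) = 3/20 / 3/10 = 1/2
P(Y=2 | obs) = 3/20 / 3/10 = 1/2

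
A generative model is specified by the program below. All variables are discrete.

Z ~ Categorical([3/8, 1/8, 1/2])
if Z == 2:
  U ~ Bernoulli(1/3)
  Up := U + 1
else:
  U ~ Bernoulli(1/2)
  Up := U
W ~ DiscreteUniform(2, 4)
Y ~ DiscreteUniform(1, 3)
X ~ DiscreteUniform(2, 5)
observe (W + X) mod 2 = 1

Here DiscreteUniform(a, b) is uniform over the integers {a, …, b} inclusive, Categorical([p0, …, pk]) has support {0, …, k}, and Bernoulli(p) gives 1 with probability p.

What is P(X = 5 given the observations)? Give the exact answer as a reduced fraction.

P(X = 5 | obs) = 1/3

Enumerate traces; 108 have nonzero weight after conditioning:
  (Z=0, U=0, W=2, Y=1, X=3) weight 1/192
  (Z=0, U=0, W=2, Y=1, X=5) weight 1/192
  (Z=0, U=0, W=2, Y=2, X=3) weight 1/192
  (Z=0, U=0, W=2, Y=2, X=5) weight 1/192
  (Z=0, U=0, W=2, Y=3, X=3) weight 1/192
  (Z=0, U=0, W=2, Y=3, X=5) weight 1/192
  (Z=0, U=0, W=3, Y=1, X=2) weight 1/192
  (Z=0, U=0, W=3, Y=1, X=4) weight 1/192
  … 100 more
Group by X:
  weight(X=2) = 1/12
  weight(X=3) = 1/6
  weight(X=4) = 1/12
  weight(X=5) = 1/6
Total weight = 1/12 + 1/6 + 1/12 + 1/6 = 1/2
P(X=2 | obs) = 1/12 / 1/2 = 1/6
P(X=3 | obs) = 1/6 / 1/2 = 1/3
P(X=4 | obs) = 1/12 / 1/2 = 1/6
P(X=5 | obs) = 1/6 / 1/2 = 1/3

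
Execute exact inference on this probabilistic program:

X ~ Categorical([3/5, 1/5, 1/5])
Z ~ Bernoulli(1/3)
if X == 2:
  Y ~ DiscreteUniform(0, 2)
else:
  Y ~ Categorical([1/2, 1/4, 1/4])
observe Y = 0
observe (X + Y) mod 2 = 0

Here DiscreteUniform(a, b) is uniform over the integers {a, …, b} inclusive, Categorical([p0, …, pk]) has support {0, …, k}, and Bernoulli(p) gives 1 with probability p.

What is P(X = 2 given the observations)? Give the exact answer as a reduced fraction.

P(X = 2 | obs) = 2/11

Enumerate traces; 4 have nonzero weight after conditioning:
  (X=0, Z=0, Y=0) weight 1/5
  (X=0, Z=1, Y=0) weight 1/10
  (X=2, Z=0, Y=0) weight 2/45
  (X=2, Z=1, Y=0) weight 1/45
Group by X:
  weight(X=0) = 3/10
  weight(X=2) = 1/15
Total weight = 3/10 + 1/15 = 11/30
P(X=0 | obs) = 3/10 / 11/30 = 9/11
P(X=2 | obs) = 1/15 / 11/30 = 2/11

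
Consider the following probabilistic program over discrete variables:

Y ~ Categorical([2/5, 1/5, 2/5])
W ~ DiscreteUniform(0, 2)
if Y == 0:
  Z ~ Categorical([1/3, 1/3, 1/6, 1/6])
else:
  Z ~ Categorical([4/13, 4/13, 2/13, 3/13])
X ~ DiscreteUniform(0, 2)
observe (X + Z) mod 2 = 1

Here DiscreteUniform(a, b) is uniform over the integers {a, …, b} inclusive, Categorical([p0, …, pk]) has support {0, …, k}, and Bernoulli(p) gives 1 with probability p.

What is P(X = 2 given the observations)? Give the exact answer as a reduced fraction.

P(X = 2 | obs) = 34/99

Enumerate traces; 54 have nonzero weight after conditioning:
  (Y=0, W=0, Z=0, X=1) weight 2/135
  (Y=0, W=0, Z=1, X=0) weight 2/135
  (Y=0, W=0, Z=1, X=2) weight 2/135
  (Y=0, W=0, Z=2, X=1) weight 1/135
  (Y=0, W=0, Z=3, X=0) weight 1/135
  (Y=0, W=0, Z=3, X=2) weight 1/135
  (Y=0, W=1, Z=0, X=1) weight 2/135
  (Y=0, W=1, Z=1, X=0) weight 2/135
  … 46 more
Group by X:
  weight(X=0) = 34/195
  weight(X=1) = 31/195
  weight(X=2) = 34/195
Total weight = 34/195 + 31/195 + 34/195 = 33/65
P(X=0 | obs) = 34/195 / 33/65 = 34/99
P(X=1 | obs) = 31/195 / 33/65 = 31/99
P(X=2 | obs) = 34/195 / 33/65 = 34/99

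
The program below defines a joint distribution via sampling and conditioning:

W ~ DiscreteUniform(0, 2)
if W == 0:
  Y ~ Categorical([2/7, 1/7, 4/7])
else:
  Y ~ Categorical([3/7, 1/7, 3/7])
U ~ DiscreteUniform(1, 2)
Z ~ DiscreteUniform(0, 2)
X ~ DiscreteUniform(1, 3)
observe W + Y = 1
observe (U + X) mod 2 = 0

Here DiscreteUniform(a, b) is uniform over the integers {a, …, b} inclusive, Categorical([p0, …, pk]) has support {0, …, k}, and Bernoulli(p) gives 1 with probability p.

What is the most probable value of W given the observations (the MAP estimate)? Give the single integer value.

Enumerate traces; 18 have nonzero weight after conditioning:
  (W=0, Y=1, U=1, Z=0, X=1) weight 1/378
  (W=0, Y=1, U=1, Z=0, X=3) weight 1/378
  (W=0, Y=1, U=1, Z=1, X=1) weight 1/378
  (W=0, Y=1, U=1, Z=1, X=3) weight 1/378
  (W=0, Y=1, U=1, Z=2, X=1) weight 1/378
  (W=0, Y=1, U=1, Z=2, X=3) weight 1/378
  (W=0, Y=1, U=2, Z=0, X=2) weight 1/378
  (W=0, Y=1, U=2, Z=1, X=2) weight 1/378
  (W=1, Y=0, U=1, Z=0, X=1) weight 1/126
  … 9 more
Group by W:
  weight(W=0) = 1/42
  weight(W=1) = 1/14
Total weight = 1/42 + 1/14 = 2/21
P(W=0 | obs) = 1/42 / 2/21 = 1/4
P(W=1 | obs) = 1/14 / 2/21 = 3/4
argmax = 1

argmax_v P(W = v | obs) = 1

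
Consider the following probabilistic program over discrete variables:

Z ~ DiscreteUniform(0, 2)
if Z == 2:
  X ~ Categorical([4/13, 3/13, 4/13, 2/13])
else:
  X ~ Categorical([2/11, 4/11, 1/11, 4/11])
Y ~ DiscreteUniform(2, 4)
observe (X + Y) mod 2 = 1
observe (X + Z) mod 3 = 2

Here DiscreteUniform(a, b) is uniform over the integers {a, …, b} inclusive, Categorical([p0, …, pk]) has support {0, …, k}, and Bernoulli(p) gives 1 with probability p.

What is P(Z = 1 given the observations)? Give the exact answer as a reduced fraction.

P(Z = 1 | obs) = 104/205

Enumerate traces; 6 have nonzero weight after conditioning:
  (Z=0, X=2, Y=3) weight 1/99
  (Z=1, X=1, Y=2) weight 4/99
  (Z=1, X=1, Y=4) weight 4/99
  (Z=2, X=0, Y=3) weight 4/117
  (Z=2, X=3, Y=2) weight 2/117
  (Z=2, X=3, Y=4) weight 2/117
Group by Z:
  weight(Z=0) = 1/99
  weight(Z=1) = 8/99
  weight(Z=2) = 8/117
Total weight = 1/99 + 8/99 + 8/117 = 205/1287
P(Z=0 | obs) = 1/99 / 205/1287 = 13/205
P(Z=1 | obs) = 8/99 / 205/1287 = 104/205
P(Z=2 | obs) = 8/117 / 205/1287 = 88/205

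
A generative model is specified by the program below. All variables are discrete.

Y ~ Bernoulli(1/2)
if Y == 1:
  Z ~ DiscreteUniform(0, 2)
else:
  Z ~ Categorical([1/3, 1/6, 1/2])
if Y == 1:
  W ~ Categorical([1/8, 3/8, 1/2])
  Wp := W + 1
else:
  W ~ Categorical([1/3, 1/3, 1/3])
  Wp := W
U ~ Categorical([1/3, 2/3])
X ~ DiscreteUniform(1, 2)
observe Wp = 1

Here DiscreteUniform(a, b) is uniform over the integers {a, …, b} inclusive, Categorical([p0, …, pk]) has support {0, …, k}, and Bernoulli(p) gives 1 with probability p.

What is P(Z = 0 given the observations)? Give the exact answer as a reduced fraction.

P(Z = 0 | obs) = 1/3

Enumerate traces; 24 have nonzero weight after conditioning:
  (Y=0, Z=0, W=1, U=0, X=1) weight 1/108
  (Y=0, Z=0, W=1, U=0, X=2) weight 1/108
  (Y=0, Z=0, W=1, U=1, X=1) weight 1/54
  (Y=0, Z=0, W=1, U=1, X=2) weight 1/54
  (Y=0, Z=1, W=1, U=0, X=1) weight 1/216
  (Y=0, Z=1, W=1, U=0, X=2) weight 1/216
  (Y=0, Z=1, W=1, U=1, X=1) weight 1/108
  (Y=0, Z=1, W=1, U=1, X=2) weight 1/108
  (Y=0, Z=2, W=1, U=0, X=1) weight 1/72
  … 15 more
Group by Z:
  weight(Z=0) = 11/144
  weight(Z=1) = 7/144
  weight(Z=2) = 5/48
Total weight = 11/144 + 7/144 + 5/48 = 11/48
P(Z=0 | obs) = 11/144 / 11/48 = 1/3
P(Z=1 | obs) = 7/144 / 11/48 = 7/33
P(Z=2 | obs) = 5/48 / 11/48 = 5/11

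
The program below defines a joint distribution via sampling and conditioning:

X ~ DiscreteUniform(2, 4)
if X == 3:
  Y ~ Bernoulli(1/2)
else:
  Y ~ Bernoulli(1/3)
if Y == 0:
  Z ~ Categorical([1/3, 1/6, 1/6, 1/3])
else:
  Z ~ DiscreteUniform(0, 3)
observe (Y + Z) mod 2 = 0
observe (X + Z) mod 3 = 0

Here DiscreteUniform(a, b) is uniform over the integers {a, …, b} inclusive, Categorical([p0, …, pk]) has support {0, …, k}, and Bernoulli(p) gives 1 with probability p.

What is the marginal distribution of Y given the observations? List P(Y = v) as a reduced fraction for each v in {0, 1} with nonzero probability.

Enumerate traces; 4 have nonzero weight after conditioning:
  (X=2, Y=1, Z=1) weight 1/36
  (X=3, Y=0, Z=0) weight 1/18
  (X=3, Y=1, Z=3) weight 1/24
  (X=4, Y=0, Z=2) weight 1/27
Group by Y:
  weight(Y=0) = 5/54
  weight(Y=1) = 5/72
Total weight = 5/54 + 5/72 = 35/216
P(Y=0 | obs) = 5/54 / 35/216 = 4/7
P(Y=1 | obs) = 5/72 / 35/216 = 3/7

P(Y=0) = 4/7, P(Y=1) = 3/7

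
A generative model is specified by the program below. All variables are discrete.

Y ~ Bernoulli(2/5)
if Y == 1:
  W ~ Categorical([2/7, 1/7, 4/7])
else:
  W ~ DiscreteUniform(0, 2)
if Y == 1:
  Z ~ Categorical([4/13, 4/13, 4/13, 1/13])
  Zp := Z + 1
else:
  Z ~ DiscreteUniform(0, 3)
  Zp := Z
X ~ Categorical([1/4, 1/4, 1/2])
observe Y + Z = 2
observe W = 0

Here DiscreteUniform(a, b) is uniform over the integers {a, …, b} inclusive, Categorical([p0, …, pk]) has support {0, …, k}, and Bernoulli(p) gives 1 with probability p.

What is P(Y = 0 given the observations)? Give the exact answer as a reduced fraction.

Enumerate traces; 6 have nonzero weight after conditioning:
  (Y=0, W=0, Z=2, X=0) weight 1/80
  (Y=0, W=0, Z=2, X=1) weight 1/80
  (Y=0, W=0, Z=2, X=2) weight 1/40
  (Y=1, W=0, Z=1, X=0) weight 4/455
  (Y=1, W=0, Z=1, X=1) weight 4/455
  (Y=1, W=0, Z=1, X=2) weight 8/455
Group by Y:
  weight(Y=0) = 1/20
  weight(Y=1) = 16/455
Total weight = 1/20 + 16/455 = 31/364
P(Y=0 | obs) = 1/20 / 31/364 = 91/155
P(Y=1 | obs) = 16/455 / 31/364 = 64/155

P(Y = 0 | obs) = 91/155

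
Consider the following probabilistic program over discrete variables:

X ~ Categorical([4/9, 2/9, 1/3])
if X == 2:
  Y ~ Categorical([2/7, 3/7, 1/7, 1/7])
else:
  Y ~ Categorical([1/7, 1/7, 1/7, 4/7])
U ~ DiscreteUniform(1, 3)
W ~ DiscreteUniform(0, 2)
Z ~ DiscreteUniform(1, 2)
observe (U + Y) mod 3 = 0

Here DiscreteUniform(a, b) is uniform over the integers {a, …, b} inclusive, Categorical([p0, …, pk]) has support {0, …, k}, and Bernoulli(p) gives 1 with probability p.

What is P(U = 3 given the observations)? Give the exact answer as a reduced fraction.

Enumerate traces; 72 have nonzero weight after conditioning:
  (X=0, Y=0, U=3, W=0, Z=1) weight 2/567
  (X=0, Y=0, U=3, W=0, Z=2) weight 2/567
  (X=0, Y=0, U=3, W=1, Z=1) weight 2/567
  (X=0, Y=0, U=3, W=1, Z=2) weight 2/567
  (X=0, Y=0, U=3, W=2, Z=1) weight 2/567
  (X=0, Y=0, U=3, W=2, Z=2) weight 2/567
  (X=0, Y=1, U=2, W=0, Z=1) weight 2/567
  (X=0, Y=1, U=2, W=0, Z=2) weight 2/567
  (X=0, Y=2, U=1, W=0, Z=1) weight 2/567
  … 63 more
Group by U:
  weight(U=1) = 1/21
  weight(U=2) = 5/63
  weight(U=3) = 13/63
Total weight = 1/21 + 5/63 + 13/63 = 1/3
P(U=1 | obs) = 1/21 / 1/3 = 1/7
P(U=2 | obs) = 5/63 / 1/3 = 5/21
P(U=3 | obs) = 13/63 / 1/3 = 13/21

P(U = 3 | obs) = 13/21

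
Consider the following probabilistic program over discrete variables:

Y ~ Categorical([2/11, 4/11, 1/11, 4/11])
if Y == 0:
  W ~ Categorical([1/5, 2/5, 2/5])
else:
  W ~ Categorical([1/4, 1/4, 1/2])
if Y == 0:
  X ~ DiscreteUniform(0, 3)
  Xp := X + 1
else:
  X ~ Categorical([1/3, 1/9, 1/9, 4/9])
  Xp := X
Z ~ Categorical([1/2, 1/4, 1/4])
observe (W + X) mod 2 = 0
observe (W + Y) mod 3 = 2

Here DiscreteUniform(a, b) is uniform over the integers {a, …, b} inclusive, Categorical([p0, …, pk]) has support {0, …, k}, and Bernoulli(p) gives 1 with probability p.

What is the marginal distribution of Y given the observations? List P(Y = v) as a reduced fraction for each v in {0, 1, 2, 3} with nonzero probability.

P(Y=0) = 9/44, P(Y=1) = 25/88, P(Y=2) = 5/88, P(Y=3) = 5/11

Enumerate traces; 24 have nonzero weight after conditioning:
  (Y=0, W=2, X=0, Z=0) weight 1/110
  (Y=0, W=2, X=0, Z=1) weight 1/220
  (Y=0, W=2, X=0, Z=2) weight 1/220
  (Y=0, W=2, X=2, Z=0) weight 1/110
  (Y=0, W=2, X=2, Z=1) weight 1/220
  (Y=0, W=2, X=2, Z=2) weight 1/220
  (Y=1, W=1, X=1, Z=0) weight 1/198
  (Y=1, W=1, X=1, Z=1) weight 1/396
  (Y=2, W=0, X=0, Z=0) weight 1/264
  (Y=3, W=2, X=0, Z=0) weight 1/33
  … 14 more
Group by Y:
  weight(Y=0) = 2/55
  weight(Y=1) = 5/99
  weight(Y=2) = 1/99
  weight(Y=3) = 8/99
Total weight = 2/55 + 5/99 + 1/99 + 8/99 = 8/45
P(Y=0 | obs) = 2/55 / 8/45 = 9/44
P(Y=1 | obs) = 5/99 / 8/45 = 25/88
P(Y=2 | obs) = 1/99 / 8/45 = 5/88
P(Y=3 | obs) = 8/99 / 8/45 = 5/11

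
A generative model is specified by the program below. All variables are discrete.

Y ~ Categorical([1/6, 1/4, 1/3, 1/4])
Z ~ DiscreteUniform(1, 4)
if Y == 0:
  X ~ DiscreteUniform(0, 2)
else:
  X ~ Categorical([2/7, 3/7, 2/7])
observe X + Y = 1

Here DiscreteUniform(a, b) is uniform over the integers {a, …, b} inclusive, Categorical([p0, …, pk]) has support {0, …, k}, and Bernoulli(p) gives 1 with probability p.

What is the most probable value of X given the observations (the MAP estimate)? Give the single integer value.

argmax_v P(X = v | obs) = 0

Enumerate traces; 8 have nonzero weight after conditioning:
  (Y=0, Z=1, X=1) weight 1/72
  (Y=0, Z=2, X=1) weight 1/72
  (Y=0, Z=3, X=1) weight 1/72
  (Y=0, Z=4, X=1) weight 1/72
  (Y=1, Z=1, X=0) weight 1/56
  (Y=1, Z=2, X=0) weight 1/56
  (Y=1, Z=3, X=0) weight 1/56
  (Y=1, Z=4, X=0) weight 1/56
Group by X:
  weight(X=0) = 1/14
  weight(X=1) = 1/18
Total weight = 1/14 + 1/18 = 8/63
P(X=0 | obs) = 1/14 / 8/63 = 9/16
P(X=1 | obs) = 1/18 / 8/63 = 7/16
argmax = 0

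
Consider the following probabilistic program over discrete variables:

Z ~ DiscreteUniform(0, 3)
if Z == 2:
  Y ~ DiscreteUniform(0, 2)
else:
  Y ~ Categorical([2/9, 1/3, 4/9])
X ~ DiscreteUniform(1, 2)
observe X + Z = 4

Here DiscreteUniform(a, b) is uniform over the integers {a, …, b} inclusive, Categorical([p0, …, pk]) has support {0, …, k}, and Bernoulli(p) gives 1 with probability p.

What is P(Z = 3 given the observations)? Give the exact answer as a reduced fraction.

P(Z = 3 | obs) = 1/2

Enumerate traces; 6 have nonzero weight after conditioning:
  (Z=2, Y=0, X=2) weight 1/24
  (Z=2, Y=1, X=2) weight 1/24
  (Z=2, Y=2, X=2) weight 1/24
  (Z=3, Y=0, X=1) weight 1/36
  (Z=3, Y=1, X=1) weight 1/24
  (Z=3, Y=2, X=1) weight 1/18
Group by Z:
  weight(Z=2) = 1/8
  weight(Z=3) = 1/8
Total weight = 1/8 + 1/8 = 1/4
P(Z=2 | obs) = 1/8 / 1/4 = 1/2
P(Z=3 | obs) = 1/8 / 1/4 = 1/2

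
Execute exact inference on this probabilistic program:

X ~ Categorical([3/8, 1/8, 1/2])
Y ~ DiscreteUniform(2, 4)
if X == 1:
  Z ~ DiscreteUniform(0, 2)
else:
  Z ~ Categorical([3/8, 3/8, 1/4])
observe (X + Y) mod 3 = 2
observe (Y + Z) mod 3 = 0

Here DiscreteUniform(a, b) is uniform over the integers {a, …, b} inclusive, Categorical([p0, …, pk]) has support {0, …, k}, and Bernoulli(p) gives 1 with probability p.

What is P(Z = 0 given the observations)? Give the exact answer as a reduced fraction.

P(Z = 0 | obs) = 36/71

Enumerate traces; 3 have nonzero weight after conditioning:
  (X=0, Y=2, Z=1) weight 3/64
  (X=1, Y=4, Z=2) weight 1/72
  (X=2, Y=3, Z=0) weight 1/16
Group by Z:
  weight(Z=0) = 1/16
  weight(Z=1) = 3/64
  weight(Z=2) = 1/72
Total weight = 1/16 + 3/64 + 1/72 = 71/576
P(Z=0 | obs) = 1/16 / 71/576 = 36/71
P(Z=1 | obs) = 3/64 / 71/576 = 27/71
P(Z=2 | obs) = 1/72 / 71/576 = 8/71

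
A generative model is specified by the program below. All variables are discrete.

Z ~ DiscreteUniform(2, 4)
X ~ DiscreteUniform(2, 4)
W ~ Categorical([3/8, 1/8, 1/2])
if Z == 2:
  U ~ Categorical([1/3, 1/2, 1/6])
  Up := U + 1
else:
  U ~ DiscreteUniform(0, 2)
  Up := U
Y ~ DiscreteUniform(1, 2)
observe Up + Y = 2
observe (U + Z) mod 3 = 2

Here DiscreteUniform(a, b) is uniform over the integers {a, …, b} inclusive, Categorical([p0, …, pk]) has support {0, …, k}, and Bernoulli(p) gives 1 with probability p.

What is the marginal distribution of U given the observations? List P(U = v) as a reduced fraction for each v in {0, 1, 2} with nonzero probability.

Enumerate traces; 18 have nonzero weight after conditioning:
  (Z=2, X=2, W=0, U=0, Y=1) weight 1/144
  (Z=2, X=2, W=1, U=0, Y=1) weight 1/432
  (Z=2, X=2, W=2, U=0, Y=1) weight 1/108
  (Z=2, X=3, W=0, U=0, Y=1) weight 1/144
  (Z=2, X=3, W=1, U=0, Y=1) weight 1/432
  (Z=2, X=3, W=2, U=0, Y=1) weight 1/108
  (Z=2, X=4, W=0, U=0, Y=1) weight 1/144
  (Z=2, X=4, W=1, U=0, Y=1) weight 1/432
  (Z=4, X=2, W=0, U=1, Y=1) weight 1/144
  … 9 more
Group by U:
  weight(U=0) = 1/18
  weight(U=1) = 1/18
Total weight = 1/18 + 1/18 = 1/9
P(U=0 | obs) = 1/18 / 1/9 = 1/2
P(U=1 | obs) = 1/18 / 1/9 = 1/2

P(U=0) = 1/2, P(U=1) = 1/2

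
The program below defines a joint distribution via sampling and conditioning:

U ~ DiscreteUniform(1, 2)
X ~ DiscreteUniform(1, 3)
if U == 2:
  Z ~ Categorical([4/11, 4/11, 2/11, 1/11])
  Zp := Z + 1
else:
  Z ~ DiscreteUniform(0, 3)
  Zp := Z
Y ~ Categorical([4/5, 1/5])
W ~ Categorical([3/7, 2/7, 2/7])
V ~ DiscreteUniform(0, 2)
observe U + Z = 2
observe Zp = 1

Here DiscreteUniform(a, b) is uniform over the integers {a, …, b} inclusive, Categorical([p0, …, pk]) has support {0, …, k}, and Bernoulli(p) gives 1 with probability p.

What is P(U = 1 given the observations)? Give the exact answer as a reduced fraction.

Enumerate traces; 108 have nonzero weight after conditioning:
  (U=1, X=1, Z=1, Y=0, W=0, V=0) weight 1/210
  (U=1, X=1, Z=1, Y=0, W=0, V=1) weight 1/210
  (U=1, X=1, Z=1, Y=0, W=0, V=2) weight 1/210
  (U=1, X=1, Z=1, Y=0, W=1, V=0) weight 1/315
  (U=1, X=1, Z=1, Y=0, W=1, V=1) weight 1/315
  (U=1, X=1, Z=1, Y=0, W=1, V=2) weight 1/315
  (U=1, X=1, Z=1, Y=0, W=2, V=0) weight 1/315
  (U=1, X=1, Z=1, Y=0, W=2, V=1) weight 1/315
  (U=2, X=1, Z=0, Y=0, W=0, V=0) weight 8/1155
  … 99 more
Group by U:
  weight(U=1) = 1/8
  weight(U=2) = 2/11
Total weight = 1/8 + 2/11 = 27/88
P(U=1 | obs) = 1/8 / 27/88 = 11/27
P(U=2 | obs) = 2/11 / 27/88 = 16/27

P(U = 1 | obs) = 11/27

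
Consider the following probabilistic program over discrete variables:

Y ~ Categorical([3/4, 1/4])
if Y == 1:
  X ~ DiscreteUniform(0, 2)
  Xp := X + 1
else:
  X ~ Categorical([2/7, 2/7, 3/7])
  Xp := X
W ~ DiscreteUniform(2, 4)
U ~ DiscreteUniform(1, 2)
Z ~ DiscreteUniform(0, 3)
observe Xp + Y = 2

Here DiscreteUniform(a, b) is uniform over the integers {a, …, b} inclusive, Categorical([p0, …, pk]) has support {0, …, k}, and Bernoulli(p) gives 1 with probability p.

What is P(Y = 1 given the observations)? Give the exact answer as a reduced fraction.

P(Y = 1 | obs) = 7/34

Enumerate traces; 48 have nonzero weight after conditioning:
  (Y=0, X=2, W=2, U=1, Z=0) weight 3/224
  (Y=0, X=2, W=2, U=1, Z=1) weight 3/224
  (Y=0, X=2, W=2, U=1, Z=2) weight 3/224
  (Y=0, X=2, W=2, U=1, Z=3) weight 3/224
  (Y=0, X=2, W=2, U=2, Z=0) weight 3/224
  (Y=0, X=2, W=2, U=2, Z=1) weight 3/224
  (Y=0, X=2, W=2, U=2, Z=2) weight 3/224
  (Y=0, X=2, W=2, U=2, Z=3) weight 3/224
  (Y=1, X=0, W=2, U=1, Z=0) weight 1/288
  … 39 more
Group by Y:
  weight(Y=0) = 9/28
  weight(Y=1) = 1/12
Total weight = 9/28 + 1/12 = 17/42
P(Y=0 | obs) = 9/28 / 17/42 = 27/34
P(Y=1 | obs) = 1/12 / 17/42 = 7/34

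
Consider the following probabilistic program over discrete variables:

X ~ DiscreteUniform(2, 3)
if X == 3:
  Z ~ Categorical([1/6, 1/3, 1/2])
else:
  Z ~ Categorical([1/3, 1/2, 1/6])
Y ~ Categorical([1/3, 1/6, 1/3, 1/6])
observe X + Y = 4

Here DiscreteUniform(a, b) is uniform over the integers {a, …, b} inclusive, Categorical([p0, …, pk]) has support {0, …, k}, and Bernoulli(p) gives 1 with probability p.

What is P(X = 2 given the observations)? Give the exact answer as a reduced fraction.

P(X = 2 | obs) = 2/3

Enumerate traces; 6 have nonzero weight after conditioning:
  (X=2, Z=0, Y=2) weight 1/18
  (X=2, Z=1, Y=2) weight 1/12
  (X=2, Z=2, Y=2) weight 1/36
  (X=3, Z=0, Y=1) weight 1/72
  (X=3, Z=1, Y=1) weight 1/36
  (X=3, Z=2, Y=1) weight 1/24
Group by X:
  weight(X=2) = 1/6
  weight(X=3) = 1/12
Total weight = 1/6 + 1/12 = 1/4
P(X=2 | obs) = 1/6 / 1/4 = 2/3
P(X=3 | obs) = 1/12 / 1/4 = 1/3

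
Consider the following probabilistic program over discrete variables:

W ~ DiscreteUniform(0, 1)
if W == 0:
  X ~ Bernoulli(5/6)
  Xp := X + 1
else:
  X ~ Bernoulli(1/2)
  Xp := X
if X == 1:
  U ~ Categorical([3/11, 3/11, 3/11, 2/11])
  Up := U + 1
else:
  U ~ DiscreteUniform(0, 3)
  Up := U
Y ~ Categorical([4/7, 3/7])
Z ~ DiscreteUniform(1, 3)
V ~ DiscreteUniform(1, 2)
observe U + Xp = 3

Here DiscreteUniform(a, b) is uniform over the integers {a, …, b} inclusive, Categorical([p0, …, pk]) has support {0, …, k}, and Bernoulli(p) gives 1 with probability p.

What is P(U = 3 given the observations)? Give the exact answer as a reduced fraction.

P(U = 3 | obs) = 33/140

Enumerate traces; 48 have nonzero weight after conditioning:
  (W=0, X=0, U=2, Y=0, Z=1, V=1) weight 1/504
  (W=0, X=0, U=2, Y=0, Z=1, V=2) weight 1/504
  (W=0, X=0, U=2, Y=0, Z=2, V=1) weight 1/504
  (W=0, X=0, U=2, Y=0, Z=2, V=2) weight 1/504
  (W=0, X=0, U=2, Y=0, Z=3, V=1) weight 1/504
  (W=0, X=0, U=2, Y=0, Z=3, V=2) weight 1/504
  (W=0, X=0, U=2, Y=1, Z=1, V=1) weight 1/672
  (W=0, X=0, U=2, Y=1, Z=1, V=2) weight 1/672
  (W=0, X=1, U=1, Y=0, Z=1, V=1) weight 5/462
  (W=1, X=0, U=3, Y=0, Z=1, V=1) weight 1/168
  … 38 more
Group by U:
  weight(U=1) = 5/44
  weight(U=2) = 47/528
  weight(U=3) = 1/16
Total weight = 5/44 + 47/528 + 1/16 = 35/132
P(U=1 | obs) = 5/44 / 35/132 = 3/7
P(U=2 | obs) = 47/528 / 35/132 = 47/140
P(U=3 | obs) = 1/16 / 35/132 = 33/140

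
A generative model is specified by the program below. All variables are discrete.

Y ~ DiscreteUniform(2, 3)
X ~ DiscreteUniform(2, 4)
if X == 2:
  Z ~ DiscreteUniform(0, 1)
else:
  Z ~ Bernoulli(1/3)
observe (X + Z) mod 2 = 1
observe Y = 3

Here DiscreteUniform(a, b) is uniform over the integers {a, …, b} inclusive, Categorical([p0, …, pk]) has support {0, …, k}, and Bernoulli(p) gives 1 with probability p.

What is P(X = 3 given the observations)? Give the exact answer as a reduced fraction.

Enumerate traces; 3 have nonzero weight after conditioning:
  (Y=3, X=2, Z=1) weight 1/12
  (Y=3, X=3, Z=0) weight 1/9
  (Y=3, X=4, Z=1) weight 1/18
Group by X:
  weight(X=2) = 1/12
  weight(X=3) = 1/9
  weight(X=4) = 1/18
Total weight = 1/12 + 1/9 + 1/18 = 1/4
P(X=2 | obs) = 1/12 / 1/4 = 1/3
P(X=3 | obs) = 1/9 / 1/4 = 4/9
P(X=4 | obs) = 1/18 / 1/4 = 2/9

P(X = 3 | obs) = 4/9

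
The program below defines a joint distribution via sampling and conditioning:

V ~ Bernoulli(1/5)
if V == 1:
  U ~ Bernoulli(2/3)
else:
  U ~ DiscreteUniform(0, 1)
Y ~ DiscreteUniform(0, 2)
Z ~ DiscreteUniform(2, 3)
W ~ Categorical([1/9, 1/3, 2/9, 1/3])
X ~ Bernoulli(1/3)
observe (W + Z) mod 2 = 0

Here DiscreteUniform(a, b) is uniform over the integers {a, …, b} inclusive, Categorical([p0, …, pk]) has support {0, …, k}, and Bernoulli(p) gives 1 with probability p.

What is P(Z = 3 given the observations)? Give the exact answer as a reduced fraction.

P(Z = 3 | obs) = 2/3

Enumerate traces; 96 have nonzero weight after conditioning:
  (V=0, U=0, Y=0, Z=2, W=0, X=0) weight 2/405
  (V=0, U=0, Y=0, Z=2, W=0, X=1) weight 1/405
  (V=0, U=0, Y=0, Z=2, W=2, X=0) weight 4/405
  (V=0, U=0, Y=0, Z=2, W=2, X=1) weight 2/405
  (V=0, U=0, Y=0, Z=3, W=1, X=0) weight 2/135
  (V=0, U=0, Y=0, Z=3, W=1, X=1) weight 1/135
  (V=0, U=0, Y=0, Z=3, W=3, X=0) weight 2/135
  (V=0, U=0, Y=0, Z=3, W=3, X=1) weight 1/135
  … 88 more
Group by Z:
  weight(Z=2) = 1/6
  weight(Z=3) = 1/3
Total weight = 1/6 + 1/3 = 1/2
P(Z=2 | obs) = 1/6 / 1/2 = 1/3
P(Z=3 | obs) = 1/3 / 1/2 = 2/3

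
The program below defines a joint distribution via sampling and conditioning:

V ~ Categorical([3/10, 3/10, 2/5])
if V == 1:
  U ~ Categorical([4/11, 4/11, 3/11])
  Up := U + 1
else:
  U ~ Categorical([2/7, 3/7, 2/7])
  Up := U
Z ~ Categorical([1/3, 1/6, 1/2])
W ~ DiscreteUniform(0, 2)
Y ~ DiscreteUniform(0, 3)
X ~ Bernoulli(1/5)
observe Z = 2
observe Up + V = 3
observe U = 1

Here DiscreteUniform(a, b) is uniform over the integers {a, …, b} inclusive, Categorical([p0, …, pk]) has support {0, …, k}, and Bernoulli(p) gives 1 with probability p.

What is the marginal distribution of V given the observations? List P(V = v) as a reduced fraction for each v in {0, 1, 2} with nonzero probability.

Enumerate traces; 48 have nonzero weight after conditioning:
  (V=1, U=1, Z=2, W=0, Y=0, X=0) weight 1/275
  (V=1, U=1, Z=2, W=0, Y=0, X=1) weight 1/1100
  (V=1, U=1, Z=2, W=0, Y=1, X=0) weight 1/275
  (V=1, U=1, Z=2, W=0, Y=1, X=1) weight 1/1100
  (V=1, U=1, Z=2, W=0, Y=2, X=0) weight 1/275
  (V=1, U=1, Z=2, W=0, Y=2, X=1) weight 1/1100
  (V=1, U=1, Z=2, W=0, Y=3, X=0) weight 1/275
  (V=1, U=1, Z=2, W=0, Y=3, X=1) weight 1/1100
  (V=2, U=1, Z=2, W=0, Y=0, X=0) weight 1/175
  … 39 more
Group by V:
  weight(V=1) = 3/55
  weight(V=2) = 3/35
Total weight = 3/55 + 3/35 = 54/385
P(V=1 | obs) = 3/55 / 54/385 = 7/18
P(V=2 | obs) = 3/35 / 54/385 = 11/18

P(V=1) = 7/18, P(V=2) = 11/18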